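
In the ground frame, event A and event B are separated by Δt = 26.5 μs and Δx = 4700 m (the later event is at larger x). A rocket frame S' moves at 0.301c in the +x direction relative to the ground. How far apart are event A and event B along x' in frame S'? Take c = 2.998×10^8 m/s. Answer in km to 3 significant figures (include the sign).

γ = 1/√(1 − 0.301²) = 1.0486
Δx' = γ(Δx − vΔt) = 1.0486 × (4700 m − 0.301×(2.998×10^8 m/s)×26.5×10^-6 s)
= 1.0486 × (2308.6 m) = 2.42 km

Δx' ≈ 2.42 km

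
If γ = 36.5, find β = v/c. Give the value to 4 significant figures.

β = √(1 − 1/γ²) = √(1 − 1/36.5²) = √(0.999249) = 0.9996

β ≈ 0.9996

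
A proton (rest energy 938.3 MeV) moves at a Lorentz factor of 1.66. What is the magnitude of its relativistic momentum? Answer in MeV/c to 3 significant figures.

β = √(1 − 1/γ²) = √(1 − 1/1.66²) = 0.79819
p = γβm₀c = 1.66 × 0.79819 × 938.3 MeV/c = 1240 MeV/c

p ≈ 1240 MeV/c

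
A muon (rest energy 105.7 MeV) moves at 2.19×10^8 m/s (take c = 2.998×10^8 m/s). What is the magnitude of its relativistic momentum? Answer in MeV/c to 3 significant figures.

β = v/c = 2.19×10^8 / 2.998×10^8 = 0.73049
γ = 1/√(1 − 0.73049²) = 1.4643
p = γβm₀c = 1.4643 × 0.73049 × 105.7 MeV/c = 113 MeV/c

p ≈ 113 MeV/c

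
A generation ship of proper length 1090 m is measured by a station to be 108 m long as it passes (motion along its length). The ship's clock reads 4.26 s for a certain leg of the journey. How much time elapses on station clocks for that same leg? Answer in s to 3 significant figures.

Δt ≈ 43.0 s

Length contraction ⇒ γ = L₀/L = 1090/108 = 10.093
Time dilation: Δt = γτ₀ = 10.093 × 4.26 s = 43.0 s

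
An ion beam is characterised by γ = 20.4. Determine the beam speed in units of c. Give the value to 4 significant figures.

β = √(1 − 1/γ²) = √(1 − 1/20.4²) = √(0.997597) = 0.9988

β ≈ 0.9988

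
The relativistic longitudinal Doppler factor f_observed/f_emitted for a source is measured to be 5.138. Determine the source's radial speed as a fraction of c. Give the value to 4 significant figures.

f_obs/f_src = √((1+β)/(1−β)) = 5.138  ⇒  (1+β)/(1−β) = 26.3990
β = |1 − D²|/(1 + D²) = |1 − 26.3990|/(1 + 26.3990) = 0.9270

β ≈ 0.9270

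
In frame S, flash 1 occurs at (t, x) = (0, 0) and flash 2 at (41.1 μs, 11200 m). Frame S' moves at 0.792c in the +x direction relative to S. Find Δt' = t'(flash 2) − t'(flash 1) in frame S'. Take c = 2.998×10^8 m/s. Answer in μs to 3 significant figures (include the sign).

Δt' ≈ 18.9 μs

γ = 1/√(1 − 0.792²) = 1.6379
Δt' = γ(Δt − vΔx/c²) = 1.6379 × (41.1 μs − 0.792×11200 m / (2.998×10^8 m/s))
= 1.6379 × (11.512 μs) = 18.9 μs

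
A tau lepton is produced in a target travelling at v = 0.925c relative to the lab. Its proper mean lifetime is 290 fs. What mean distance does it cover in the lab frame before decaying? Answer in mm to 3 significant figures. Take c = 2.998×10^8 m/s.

d ≈ 0.212 mm

γ = 1/√(1 − 0.925²) = 2.6318
Dilated lifetime: Δt = γτ₀ = 2.6318 × 290 fs = 763.22 fs
d = vΔt = 0.925c × 763.22 fs = 2.7732×10^8 m/s × 7.6322×10^-13 s = 0.212 mm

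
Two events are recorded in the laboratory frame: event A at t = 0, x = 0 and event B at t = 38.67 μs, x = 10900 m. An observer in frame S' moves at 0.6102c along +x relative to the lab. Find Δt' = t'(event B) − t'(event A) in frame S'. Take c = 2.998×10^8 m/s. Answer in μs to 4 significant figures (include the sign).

Δt' ≈ 20.81 μs

γ = 1/√(1 − 0.6102²) = 1.26223
Δt' = γ(Δt − vΔx/c²) = 1.26223 × (38.67 μs − 0.6102×10900 m / (2.998×10^8 m/s))
= 1.26223 × (16.4846 μs) = 20.81 μs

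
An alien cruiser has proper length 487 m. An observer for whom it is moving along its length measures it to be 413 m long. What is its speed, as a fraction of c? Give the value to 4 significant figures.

γ = L₀/L = 487/413 = 1.17918
β = √(1 − 1/γ²) = 0.5299

β ≈ 0.5299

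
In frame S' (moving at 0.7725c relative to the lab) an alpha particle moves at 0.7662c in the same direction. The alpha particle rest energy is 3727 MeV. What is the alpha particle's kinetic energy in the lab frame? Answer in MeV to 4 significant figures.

u_lab = (0.7662 + 0.7725)/(1 + 0.7662×0.7725) = 0.9665872
γ = 1/√(1 − 0.9665872²) = 3.90110
K = (γ − 1)m₀c² = (3.90110 − 1) × 3727 = 2.90110 × 3727 = 10810 MeV

K ≈ 10810 MeV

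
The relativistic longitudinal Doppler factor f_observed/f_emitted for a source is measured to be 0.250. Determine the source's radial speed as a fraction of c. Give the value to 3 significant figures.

f_obs/f_src = √((1−β)/(1+β)) = 0.250  ⇒  (1−β)/(1+β) = 0.062500
β = |1 − D²|/(1 + D²) = |1 − 0.062500|/(1 + 0.062500) = 0.882

β ≈ 0.882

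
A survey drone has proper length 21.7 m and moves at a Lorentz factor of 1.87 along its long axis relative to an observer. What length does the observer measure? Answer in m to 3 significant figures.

L ≈ 11.6 m

γ = 1.87 (given)
Length contraction: L = L₀/γ = 21.7/1.87 = 11.6 m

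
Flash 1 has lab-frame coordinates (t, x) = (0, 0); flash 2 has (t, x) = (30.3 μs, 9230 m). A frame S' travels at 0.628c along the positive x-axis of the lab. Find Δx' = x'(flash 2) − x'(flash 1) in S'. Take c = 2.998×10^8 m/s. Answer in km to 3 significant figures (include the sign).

γ = 1/√(1 − 0.628²) = 1.2850
Δx' = γ(Δx − vΔt) = 1.2850 × (9230 m − 0.628×(2.998×10^8 m/s)×30.3×10^-6 s)
= 1.2850 × (3525.3 m) = 4.53 km

Δx' ≈ 4.53 km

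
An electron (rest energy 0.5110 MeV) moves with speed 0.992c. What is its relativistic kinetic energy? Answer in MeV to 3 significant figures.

K ≈ 3.54 MeV

γ = 1/√(1 − 0.992²) = 7.9216
K = (γ − 1)m₀c² = (7.9216 − 1) × 0.5110 MeV = 6.9216 × 0.5110 MeV = 3.54 MeV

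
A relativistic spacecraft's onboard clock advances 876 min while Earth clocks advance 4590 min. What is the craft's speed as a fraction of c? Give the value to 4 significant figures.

γ = Δt/τ₀ = 4590/876 = 5.23973
β = √(1 − 1/γ²) = √(1 − 1/5.23973²) = 0.9816

β ≈ 0.9816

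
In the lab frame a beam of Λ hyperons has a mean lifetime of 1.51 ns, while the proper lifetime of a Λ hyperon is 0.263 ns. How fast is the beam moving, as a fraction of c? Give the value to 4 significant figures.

β ≈ 0.9847

γ = Δt/τ₀ = 1.51/0.263 = 5.74144
β = √(1 − 1/γ²) = √(1 − 1/5.74144²) = 0.9847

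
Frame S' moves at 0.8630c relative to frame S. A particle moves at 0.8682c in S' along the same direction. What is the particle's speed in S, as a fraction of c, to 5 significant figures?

Relativistic velocity addition: u = (u' + v)/(1 + u'v/c²)
= (0.8682 + 0.8630)/(1 + 0.8682×0.8630) = 1.7312/1.749257 = 0.98968

u ≈ 0.98968c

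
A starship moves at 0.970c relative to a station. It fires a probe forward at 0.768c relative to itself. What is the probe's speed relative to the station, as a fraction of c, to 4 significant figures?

Relativistic velocity addition: u = (u' + v)/(1 + u'v/c²)
= (0.768 + 0.970)/(1 + 0.768×0.970) = 1.738/1.74496 = 0.9960

u ≈ 0.9960c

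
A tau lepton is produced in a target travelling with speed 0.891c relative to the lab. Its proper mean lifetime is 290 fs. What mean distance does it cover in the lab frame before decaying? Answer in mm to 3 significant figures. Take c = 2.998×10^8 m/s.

γ = 1/√(1 − 0.891²) = 2.2026
Dilated lifetime: Δt = γτ₀ = 2.2026 × 290 fs = 638.76 fs
d = vΔt = 0.891c × 638.76 fs = 2.6712×10^8 m/s × 6.3876×10^-13 s = 0.171 mm

d ≈ 0.171 mm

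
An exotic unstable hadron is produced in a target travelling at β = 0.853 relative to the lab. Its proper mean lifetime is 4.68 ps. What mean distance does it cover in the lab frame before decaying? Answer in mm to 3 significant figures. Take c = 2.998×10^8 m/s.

γ = 1/√(1 − 0.853²) = 1.9160
Dilated lifetime: Δt = γτ₀ = 1.9160 × 4.68 ps = 8.9670 ps
d = vΔt = 0.853c × 8.9670 ps = 2.5573×10^8 m/s × 8.9670×10^-12 s = 2.29 mm

d ≈ 2.29 mm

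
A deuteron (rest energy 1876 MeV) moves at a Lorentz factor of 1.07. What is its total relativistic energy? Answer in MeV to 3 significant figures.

E ≈ 2010 MeV

γ = 1.07 (given)
E = γm₀c² = 1.07 × 1876 MeV = 2010 MeV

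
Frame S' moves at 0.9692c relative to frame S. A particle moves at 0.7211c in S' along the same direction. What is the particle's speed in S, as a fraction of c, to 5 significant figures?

u ≈ 0.99494c

Relativistic velocity addition: u = (u' + v)/(1 + u'v/c²)
= (0.7211 + 0.9692)/(1 + 0.7211×0.9692) = 1.6903/1.698890 = 0.99494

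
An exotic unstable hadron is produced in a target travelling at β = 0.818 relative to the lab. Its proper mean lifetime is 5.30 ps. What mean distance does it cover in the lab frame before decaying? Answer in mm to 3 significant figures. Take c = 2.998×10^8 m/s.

d ≈ 2.26 mm

γ = 1/√(1 − 0.818²) = 1.7385
Dilated lifetime: Δt = γτ₀ = 1.7385 × 5.30 ps = 9.2139 ps
d = vΔt = 0.818c × 9.2139 ps = 2.4524×10^8 m/s × 9.2139×10^-12 s = 2.26 mm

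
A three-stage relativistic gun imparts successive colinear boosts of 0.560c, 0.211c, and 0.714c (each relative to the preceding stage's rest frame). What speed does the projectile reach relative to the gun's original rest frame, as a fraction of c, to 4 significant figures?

Compose boost 2: (0.211 + 0.560)/(1 + 0.211×0.560) = 0.7710/1.11816 = 0.689526
Compose boost 3: (0.714 + 0.689526)/(1 + 0.714×0.689526) = 1.40353/1.49232 = 0.9405

u ≈ 0.9405c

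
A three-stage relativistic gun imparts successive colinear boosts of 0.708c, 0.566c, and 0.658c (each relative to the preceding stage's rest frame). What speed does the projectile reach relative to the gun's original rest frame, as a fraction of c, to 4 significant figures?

Compose boost 2: (0.566 + 0.708)/(1 + 0.566×0.708) = 1.274/1.40073 = 0.909527
Compose boost 3: (0.658 + 0.909527)/(1 + 0.658×0.909527) = 1.56753/1.59847 = 0.9806

u ≈ 0.9806c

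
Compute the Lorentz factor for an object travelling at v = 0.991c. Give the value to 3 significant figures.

γ ≈ 7.47

γ = 1/√(1 − β²) = 1/√(1 − 0.991²) = 1/√(0.017919) = 7.47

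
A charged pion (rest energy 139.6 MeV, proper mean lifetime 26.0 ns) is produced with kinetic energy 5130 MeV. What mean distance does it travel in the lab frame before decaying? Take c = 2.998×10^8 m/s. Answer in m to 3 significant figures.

γ = 1 + K/(m₀c²) = 1 + 5130/139.6 = 37.748
β = √(1 − 1/γ²) = 0.99965
Dilated lifetime: γτ₀ = 37.748 × 26.0 ns = 981.44 ns
d = βc·γτ₀ = 0.99965 × (2.998×10^8 m/s) × 9.8144×10^-7 s = 294 m

d ≈ 294 m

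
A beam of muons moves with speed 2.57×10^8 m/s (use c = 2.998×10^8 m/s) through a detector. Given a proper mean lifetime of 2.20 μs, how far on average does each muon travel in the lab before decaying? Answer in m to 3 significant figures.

β = v/c = 2.57×10^8 / 2.998×10^8 = 0.85724
γ = 1/√(1 − 0.85724²) = 1.9420
Dilated lifetime: Δt = γτ₀ = 1.9420 × 2.20 μs = 4.2725 μs
d = vΔt = 0.85724c × 4.2725 μs = 2.5700×10^8 m/s × 4.2725×10^-6 s = 1100 m

d ≈ 1100 m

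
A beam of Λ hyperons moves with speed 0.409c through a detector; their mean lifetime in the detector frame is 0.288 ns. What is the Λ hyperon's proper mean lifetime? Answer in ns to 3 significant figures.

γ = 1/√(1 − 0.409²) = 1.0958
Proper time: τ₀ = Δt/γ = 0.288/1.0958 = 0.263 ns

τ₀ ≈ 0.263 ns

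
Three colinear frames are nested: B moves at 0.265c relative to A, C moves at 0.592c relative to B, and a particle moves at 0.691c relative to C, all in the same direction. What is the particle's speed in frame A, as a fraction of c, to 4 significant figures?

Compose boost 2: (0.592 + 0.265)/(1 + 0.592×0.265) = 0.8570/1.15688 = 0.740786
Compose boost 3: (0.691 + 0.740786)/(1 + 0.691×0.740786) = 1.43179/1.51188 = 0.9470

u ≈ 0.9470c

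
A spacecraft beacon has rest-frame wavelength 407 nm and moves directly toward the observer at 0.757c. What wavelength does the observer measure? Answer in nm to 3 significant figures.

Relativistic Doppler: λ_obs = λ_src √((1−β)/(1+β))
= 407 × √(0.24300/1.7570) = 407 × 0.37189 = 151 nm

λ_obs ≈ 151 nm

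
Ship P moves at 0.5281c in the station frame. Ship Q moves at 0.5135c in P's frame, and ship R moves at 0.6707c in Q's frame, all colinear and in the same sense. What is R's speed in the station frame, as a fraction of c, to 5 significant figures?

u ≈ 0.96162c

Compose boost 2: (0.5135 + 0.5281)/(1 + 0.5135×0.5281) = 1.0416/1.271179 = 0.8193966
Compose boost 3: (0.6707 + 0.8193966)/(1 + 0.6707×0.8193966) = 1.490097/1.549569 = 0.96162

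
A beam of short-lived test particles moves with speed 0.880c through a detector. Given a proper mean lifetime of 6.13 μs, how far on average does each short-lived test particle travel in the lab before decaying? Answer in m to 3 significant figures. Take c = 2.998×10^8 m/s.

γ = 1/√(1 − 0.880²) = 2.1054
Dilated lifetime: Δt = γτ₀ = 2.1054 × 6.13 μs = 12.906 μs
d = vΔt = 0.880c × 12.906 μs = 2.6382×10^8 m/s × 1.2906×10^-5 s = 3400 m

d ≈ 3400 m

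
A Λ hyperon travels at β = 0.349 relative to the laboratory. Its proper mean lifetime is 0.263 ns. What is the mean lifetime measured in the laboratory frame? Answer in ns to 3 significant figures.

Δt ≈ 0.281 ns

γ = 1/√(1 − 0.349²) = 1.0671
Time dilation: Δt = γτ₀ = 1.0671 × 0.263 ns = 0.281 ns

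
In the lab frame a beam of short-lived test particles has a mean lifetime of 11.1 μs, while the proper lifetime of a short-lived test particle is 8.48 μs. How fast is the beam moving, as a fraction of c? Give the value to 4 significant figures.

γ = Δt/τ₀ = 11.1/8.48 = 1.30896
β = √(1 − 1/γ²) = √(1 − 1/1.30896²) = 0.6453

β ≈ 0.6453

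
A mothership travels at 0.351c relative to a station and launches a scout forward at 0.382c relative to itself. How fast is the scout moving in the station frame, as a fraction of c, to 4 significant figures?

u ≈ 0.6463c

Compose boost 2: (0.382 + 0.351)/(1 + 0.382×0.351) = 0.7330/1.13408 = 0.6463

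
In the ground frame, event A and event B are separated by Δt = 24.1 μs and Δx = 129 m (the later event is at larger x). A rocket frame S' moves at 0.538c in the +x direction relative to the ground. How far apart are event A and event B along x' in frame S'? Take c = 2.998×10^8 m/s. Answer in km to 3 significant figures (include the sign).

γ = 1/√(1 − 0.538²) = 1.1863
Δx' = γ(Δx − vΔt) = 1.1863 × (129 m − 0.538×(2.998×10^8 m/s)×24.1×10^-6 s)
= 1.1863 × (-3758.1 m) = -4.46 km

Δx' ≈ -4.46 km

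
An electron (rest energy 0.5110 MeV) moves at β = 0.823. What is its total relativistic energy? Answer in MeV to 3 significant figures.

γ = 1/√(1 − 0.823²) = 1.7604
E = γm₀c² = 1.7604 × 0.5110 MeV = 0.900 MeV

E ≈ 0.900 MeV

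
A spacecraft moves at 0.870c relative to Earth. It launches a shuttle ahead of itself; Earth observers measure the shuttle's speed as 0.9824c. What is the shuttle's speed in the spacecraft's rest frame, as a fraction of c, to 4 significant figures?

u' ≈ 0.7735c

Inverse velocity addition: u' = (u − v)/(1 − uv/c²)
= (0.9824 − 0.870)/(1 − 0.9824×0.870) = 0.1124/0.145312 = 0.7735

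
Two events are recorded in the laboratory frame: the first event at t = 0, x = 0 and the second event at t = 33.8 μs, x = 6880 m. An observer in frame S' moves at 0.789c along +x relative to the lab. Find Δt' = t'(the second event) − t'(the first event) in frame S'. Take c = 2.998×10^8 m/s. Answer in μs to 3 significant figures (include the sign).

γ = 1/√(1 − 0.789²) = 1.6276
Δt' = γ(Δt − vΔx/c²) = 1.6276 × (33.8 μs − 0.789×6880 m / (2.998×10^8 m/s))
= 1.6276 × (15.694 μs) = 25.5 μs

Δt' ≈ 25.5 μs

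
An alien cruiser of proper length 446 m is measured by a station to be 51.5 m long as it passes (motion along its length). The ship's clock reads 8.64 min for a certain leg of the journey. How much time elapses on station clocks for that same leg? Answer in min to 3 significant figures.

Length contraction ⇒ γ = L₀/L = 446/51.5 = 8.6602
Time dilation: Δt = γτ₀ = 8.6602 × 8.64 min = 74.8 min

Δt ≈ 74.8 min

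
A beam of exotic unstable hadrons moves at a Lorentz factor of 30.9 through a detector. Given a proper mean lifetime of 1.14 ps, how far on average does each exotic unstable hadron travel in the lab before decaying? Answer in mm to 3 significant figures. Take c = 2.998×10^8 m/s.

d ≈ 10.6 mm

β = √(1 − 1/γ²) = √(1 − 1/30.9²) = 0.99948
Dilated lifetime: Δt = γτ₀ = 30.9 × 1.14 ps = 35.226 ps
d = vΔt = 0.99948c × 35.226 ps = 2.9964×10^8 m/s × 3.5226×10^-11 s = 10.6 mm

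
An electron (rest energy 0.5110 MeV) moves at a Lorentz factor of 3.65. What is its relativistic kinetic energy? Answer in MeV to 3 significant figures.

K ≈ 1.35 MeV

γ = 3.65 (given)
K = (γ − 1)m₀c² = (3.65 − 1) × 0.5110 MeV = 2.6500 × 0.5110 MeV = 1.35 MeV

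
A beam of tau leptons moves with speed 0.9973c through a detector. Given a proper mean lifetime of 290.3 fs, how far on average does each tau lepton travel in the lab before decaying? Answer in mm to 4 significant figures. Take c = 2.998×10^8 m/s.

γ = 1/√(1 − 0.9973²) = 13.6175
Dilated lifetime: Δt = γτ₀ = 13.6175 × 290.3 fs = 3953.15 fs
d = vΔt = 0.9973c × 3953.15 fs = 2.98991×10^8 m/s × 3.95315×10^-12 s = 1.182 mm

d ≈ 1.182 mm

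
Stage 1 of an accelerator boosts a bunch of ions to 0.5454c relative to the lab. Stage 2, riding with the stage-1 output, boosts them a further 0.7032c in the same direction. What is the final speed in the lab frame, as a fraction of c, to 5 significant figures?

Compose boost 2: (0.7032 + 0.5454)/(1 + 0.7032×0.5454) = 1.2486/1.383525 = 0.90248

u ≈ 0.90248c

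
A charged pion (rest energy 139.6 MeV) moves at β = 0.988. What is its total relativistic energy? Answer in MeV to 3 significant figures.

γ = 1/√(1 − 0.988²) = 6.4744
E = γm₀c² = 6.4744 × 139.6 MeV = 904 MeV

E ≈ 904 MeV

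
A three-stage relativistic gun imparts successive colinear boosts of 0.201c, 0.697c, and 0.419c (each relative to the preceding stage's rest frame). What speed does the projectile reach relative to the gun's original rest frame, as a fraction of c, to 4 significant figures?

u ≈ 0.9072c

Compose boost 2: (0.697 + 0.201)/(1 + 0.697×0.201) = 0.8980/1.14010 = 0.787652
Compose boost 3: (0.419 + 0.787652)/(1 + 0.419×0.787652) = 1.20665/1.33003 = 0.9072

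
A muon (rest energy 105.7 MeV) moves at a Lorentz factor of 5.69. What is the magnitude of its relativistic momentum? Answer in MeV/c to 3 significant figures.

β = √(1 − 1/γ²) = √(1 − 1/5.69²) = 0.98444
p = γβm₀c = 5.69 × 0.98444 × 105.7 MeV/c = 592 MeV/c

p ≈ 592 MeV/c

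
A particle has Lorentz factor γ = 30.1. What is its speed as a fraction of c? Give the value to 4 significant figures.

β = √(1 − 1/γ²) = √(1 − 1/30.1²) = √(0.998896) = 0.9994

β ≈ 0.9994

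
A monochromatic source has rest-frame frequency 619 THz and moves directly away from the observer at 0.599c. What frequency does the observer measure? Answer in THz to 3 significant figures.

f_obs ≈ 310 THz

Relativistic Doppler: f_obs = f_src √((1−β)/(1+β))
= 619 × √(0.40100/1.5990) = 619 × 0.50078 = 310 THz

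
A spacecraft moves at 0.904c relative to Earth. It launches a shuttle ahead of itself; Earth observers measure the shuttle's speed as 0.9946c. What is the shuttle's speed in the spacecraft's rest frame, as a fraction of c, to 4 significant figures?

u' ≈ 0.8981c

Inverse velocity addition: u' = (u − v)/(1 − uv/c²)
= (0.9946 − 0.904)/(1 − 0.9946×0.904) = 0.09060/0.100882 = 0.8981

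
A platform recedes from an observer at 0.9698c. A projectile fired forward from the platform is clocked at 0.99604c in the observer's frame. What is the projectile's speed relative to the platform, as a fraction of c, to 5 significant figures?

Inverse velocity addition: u' = (u − v)/(1 − uv/c²)
= (0.99604 − 0.9698)/(1 − 0.99604×0.9698) = 0.026240/0.03404041 = 0.77085

u' ≈ 0.77085c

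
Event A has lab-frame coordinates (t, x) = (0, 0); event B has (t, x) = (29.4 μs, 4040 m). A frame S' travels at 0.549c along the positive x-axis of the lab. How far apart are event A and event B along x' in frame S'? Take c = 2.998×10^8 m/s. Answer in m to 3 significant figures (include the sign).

Δx' ≈ -956 m

γ = 1/√(1 − 0.549²) = 1.1964
Δx' = γ(Δx − vΔt) = 1.1964 × (4040 m − 0.549×(2.998×10^8 m/s)×29.4×10^-6 s)
= 1.1964 × (-798.95 m) = -956 m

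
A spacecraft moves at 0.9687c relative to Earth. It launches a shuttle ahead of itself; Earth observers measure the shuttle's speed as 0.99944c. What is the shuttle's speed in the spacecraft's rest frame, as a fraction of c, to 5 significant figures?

u' ≈ 0.96538c

Inverse velocity addition: u' = (u − v)/(1 − uv/c²)
= (0.99944 − 0.9687)/(1 − 0.99944×0.9687) = 0.030740/0.03184247 = 0.96538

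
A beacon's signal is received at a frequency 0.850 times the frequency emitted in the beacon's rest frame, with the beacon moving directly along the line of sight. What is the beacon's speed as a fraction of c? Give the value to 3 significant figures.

f_obs/f_src = √((1−β)/(1+β)) = 0.850  ⇒  (1−β)/(1+β) = 0.72250
β = |1 − D²|/(1 + D²) = |1 − 0.72250|/(1 + 0.72250) = 0.161

β ≈ 0.161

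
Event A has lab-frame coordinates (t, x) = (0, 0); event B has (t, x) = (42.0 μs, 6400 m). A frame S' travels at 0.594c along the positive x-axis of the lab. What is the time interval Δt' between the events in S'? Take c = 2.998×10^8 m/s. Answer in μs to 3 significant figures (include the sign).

Δt' ≈ 36.4 μs

γ = 1/√(1 − 0.594²) = 1.2431
Δt' = γ(Δt − vΔx/c²) = 1.2431 × (42.0 μs − 0.594×6400 m / (2.998×10^8 m/s))
= 1.2431 × (29.320 μs) = 36.4 μs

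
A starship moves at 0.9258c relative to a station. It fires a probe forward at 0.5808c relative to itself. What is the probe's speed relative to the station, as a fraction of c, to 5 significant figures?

u ≈ 0.97977c

Relativistic velocity addition: u = (u' + v)/(1 + u'v/c²)
= (0.5808 + 0.9258)/(1 + 0.5808×0.9258) = 1.5066/1.537705 = 0.97977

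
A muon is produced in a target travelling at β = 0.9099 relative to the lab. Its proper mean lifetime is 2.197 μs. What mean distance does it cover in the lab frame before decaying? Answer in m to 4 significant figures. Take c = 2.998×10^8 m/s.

γ = 1/√(1 − 0.9099²) = 2.41064
Dilated lifetime: Δt = γτ₀ = 2.41064 × 2.197 μs = 5.29618 μs
d = vΔt = 0.9099c × 5.29618 μs = 2.72788×10^8 m/s × 5.29618×10^-6 s = 1445 m

d ≈ 1445 m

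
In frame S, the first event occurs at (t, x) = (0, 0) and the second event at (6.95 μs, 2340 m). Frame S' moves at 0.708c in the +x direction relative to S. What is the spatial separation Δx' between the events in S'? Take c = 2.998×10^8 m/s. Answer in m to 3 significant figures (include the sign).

γ = 1/√(1 − 0.708²) = 1.4160
Δx' = γ(Δx − vΔt) = 1.4160 × (2340 m − 0.708×(2.998×10^8 m/s)×6.95×10^-6 s)
= 1.4160 × (864.80 m) = 1220 m

Δx' ≈ 1220 m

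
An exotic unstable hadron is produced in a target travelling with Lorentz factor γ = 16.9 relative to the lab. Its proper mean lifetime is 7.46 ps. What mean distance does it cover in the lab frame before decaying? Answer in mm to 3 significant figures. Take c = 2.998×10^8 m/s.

β = √(1 − 1/γ²) = √(1 − 1/16.9²) = 0.99825
Dilated lifetime: Δt = γτ₀ = 16.9 × 7.46 ps = 126.07 ps
d = vΔt = 0.99825c × 126.07 ps = 2.9927×10^8 m/s × 1.2607×10^-10 s = 37.7 mm

d ≈ 37.7 mm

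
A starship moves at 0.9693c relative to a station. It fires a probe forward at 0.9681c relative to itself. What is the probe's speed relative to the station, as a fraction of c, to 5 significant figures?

u ≈ 0.99949c

Relativistic velocity addition: u = (u' + v)/(1 + u'v/c²)
= (0.9681 + 0.9693)/(1 + 0.9681×0.9693) = 1.9374/1.938379 = 0.99949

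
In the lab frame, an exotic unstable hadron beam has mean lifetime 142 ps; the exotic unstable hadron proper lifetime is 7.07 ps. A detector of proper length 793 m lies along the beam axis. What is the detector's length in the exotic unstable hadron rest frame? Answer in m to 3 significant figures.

L ≈ 39.5 m

Time dilation ⇒ γ = Δt/τ₀ = 142/7.07 = 20.085
Length contraction: L = L₀/γ = 793/20.085 = 39.5 m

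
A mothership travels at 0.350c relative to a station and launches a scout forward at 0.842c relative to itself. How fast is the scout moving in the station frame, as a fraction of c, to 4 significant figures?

Compose boost 2: (0.842 + 0.350)/(1 + 0.842×0.350) = 1.192/1.29470 = 0.9207

u ≈ 0.9207c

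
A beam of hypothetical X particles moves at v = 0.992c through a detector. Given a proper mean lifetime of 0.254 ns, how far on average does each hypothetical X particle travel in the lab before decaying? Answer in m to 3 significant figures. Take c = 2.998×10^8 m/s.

d ≈ 0.598 m

γ = 1/√(1 − 0.992²) = 7.9216
Dilated lifetime: Δt = γτ₀ = 7.9216 × 0.254 ns = 2.0121 ns
d = vΔt = 0.992c × 2.0121 ns = 2.9740×10^8 m/s × 2.0121×10^-9 s = 0.598 m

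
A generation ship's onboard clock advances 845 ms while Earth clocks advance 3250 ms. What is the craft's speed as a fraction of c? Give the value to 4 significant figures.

β ≈ 0.9656

γ = Δt/τ₀ = 3250/845 = 3.84615
β = √(1 − 1/γ²) = √(1 − 1/3.84615²) = 0.9656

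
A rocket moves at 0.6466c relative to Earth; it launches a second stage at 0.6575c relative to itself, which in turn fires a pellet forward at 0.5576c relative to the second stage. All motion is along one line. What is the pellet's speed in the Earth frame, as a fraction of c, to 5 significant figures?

Compose boost 2: (0.6575 + 0.6466)/(1 + 0.6575×0.6466) = 1.3041/1.425140 = 0.9150683
Compose boost 3: (0.5576 + 0.9150683)/(1 + 0.5576×0.9150683) = 1.472668/1.510242 = 0.97512

u ≈ 0.97512c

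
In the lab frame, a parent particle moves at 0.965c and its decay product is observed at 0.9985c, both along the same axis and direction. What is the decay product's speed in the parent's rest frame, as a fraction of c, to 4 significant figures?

u' ≈ 0.9191c

Inverse velocity addition: u' = (u − v)/(1 − uv/c²)
= (0.9985 − 0.965)/(1 − 0.9985×0.965) = 0.03350/0.0364475 = 0.9191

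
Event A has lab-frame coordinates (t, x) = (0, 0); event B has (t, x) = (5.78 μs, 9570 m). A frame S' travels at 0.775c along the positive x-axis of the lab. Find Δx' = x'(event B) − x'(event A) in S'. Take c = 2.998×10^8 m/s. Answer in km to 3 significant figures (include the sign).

γ = 1/√(1 − 0.775²) = 1.5824
Δx' = γ(Δx − vΔt) = 1.5824 × (9570 m − 0.775×(2.998×10^8 m/s)×5.78×10^-6 s)
= 1.5824 × (8227.0 m) = 13.0 km

Δx' ≈ 13.0 km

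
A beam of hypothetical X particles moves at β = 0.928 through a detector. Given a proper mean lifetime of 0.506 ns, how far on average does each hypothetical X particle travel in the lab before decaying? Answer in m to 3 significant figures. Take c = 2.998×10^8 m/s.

γ = 1/√(1 − 0.928²) = 2.6840
Dilated lifetime: Δt = γτ₀ = 2.6840 × 0.506 ns = 1.3581 ns
d = vΔt = 0.928c × 1.3581 ns = 2.7821×10^8 m/s × 1.3581×10^-9 s = 0.378 m

d ≈ 0.378 m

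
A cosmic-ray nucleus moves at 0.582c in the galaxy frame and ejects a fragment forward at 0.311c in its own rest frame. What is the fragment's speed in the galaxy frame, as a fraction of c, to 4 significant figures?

Compose boost 2: (0.311 + 0.582)/(1 + 0.311×0.582) = 0.8930/1.18100 = 0.7561

u ≈ 0.7561c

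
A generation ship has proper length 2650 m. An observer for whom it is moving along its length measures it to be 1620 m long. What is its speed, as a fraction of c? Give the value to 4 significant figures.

β ≈ 0.7914

γ = L₀/L = 2650/1620 = 1.63580
β = √(1 − 1/γ²) = 0.7914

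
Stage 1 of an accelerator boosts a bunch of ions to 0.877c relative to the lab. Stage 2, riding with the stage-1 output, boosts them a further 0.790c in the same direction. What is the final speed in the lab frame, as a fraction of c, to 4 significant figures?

Compose boost 2: (0.790 + 0.877)/(1 + 0.790×0.877) = 1.667/1.69283 = 0.9847

u ≈ 0.9847c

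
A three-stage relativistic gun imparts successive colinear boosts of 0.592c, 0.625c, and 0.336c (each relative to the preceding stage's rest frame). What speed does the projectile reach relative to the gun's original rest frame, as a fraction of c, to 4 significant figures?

Compose boost 2: (0.625 + 0.592)/(1 + 0.625×0.592) = 1.217/1.37000 = 0.888321
Compose boost 3: (0.336 + 0.888321)/(1 + 0.336×0.888321) = 1.22432/1.29848 = 0.9429

u ≈ 0.9429c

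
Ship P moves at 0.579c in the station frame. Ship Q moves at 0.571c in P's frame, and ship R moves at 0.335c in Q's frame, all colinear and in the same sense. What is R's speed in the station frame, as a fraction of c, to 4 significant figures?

Compose boost 2: (0.571 + 0.579)/(1 + 0.571×0.579) = 1.150/1.33061 = 0.864266
Compose boost 3: (0.335 + 0.864266)/(1 + 0.335×0.864266) = 1.19927/1.28953 = 0.9300

u ≈ 0.9300c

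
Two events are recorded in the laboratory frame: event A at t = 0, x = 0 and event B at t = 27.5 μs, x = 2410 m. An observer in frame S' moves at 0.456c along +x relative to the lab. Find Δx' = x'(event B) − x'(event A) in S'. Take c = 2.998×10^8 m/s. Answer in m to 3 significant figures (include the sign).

γ = 1/√(1 − 0.456²) = 1.1236
Δx' = γ(Δx − vΔt) = 1.1236 × (2410 m − 0.456×(2.998×10^8 m/s)×27.5×10^-6 s)
= 1.1236 × (-1349.5 m) = -1520 m

Δx' ≈ -1520 m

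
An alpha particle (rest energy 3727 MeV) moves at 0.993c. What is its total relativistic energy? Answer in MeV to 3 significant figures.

E ≈ 31600 MeV

γ = 1/√(1 − 0.993²) = 8.4664
E = γm₀c² = 8.4664 × 3727 MeV = 31600 MeV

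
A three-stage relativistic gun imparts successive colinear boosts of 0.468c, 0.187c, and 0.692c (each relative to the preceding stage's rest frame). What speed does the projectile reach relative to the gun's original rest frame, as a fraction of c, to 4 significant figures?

u ≈ 0.9135c

Compose boost 2: (0.187 + 0.468)/(1 + 0.187×0.468) = 0.6550/1.08752 = 0.602290
Compose boost 3: (0.692 + 0.602290)/(1 + 0.692×0.602290) = 1.29429/1.41678 = 0.9135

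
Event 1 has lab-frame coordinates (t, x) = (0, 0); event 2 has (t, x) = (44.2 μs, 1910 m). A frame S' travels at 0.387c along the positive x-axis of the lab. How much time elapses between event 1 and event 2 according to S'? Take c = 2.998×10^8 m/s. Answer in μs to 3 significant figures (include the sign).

Δt' ≈ 45.3 μs

γ = 1/√(1 − 0.387²) = 1.0845
Δt' = γ(Δt − vΔx/c²) = 1.0845 × (44.2 μs − 0.387×1910 m / (2.998×10^8 m/s))
= 1.0845 × (41.734 μs) = 45.3 μs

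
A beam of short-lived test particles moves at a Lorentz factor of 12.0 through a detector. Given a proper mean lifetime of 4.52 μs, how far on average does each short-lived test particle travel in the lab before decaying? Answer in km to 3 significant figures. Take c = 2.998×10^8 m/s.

β = √(1 − 1/γ²) = √(1 − 1/12.0²) = 0.99652
Dilated lifetime: Δt = γτ₀ = 12.0 × 4.52 μs = 54.240 μs
d = vΔt = 0.99652c × 54.240 μs = 2.9876×10^8 m/s × 5.4240×10^-5 s = 16.2 km

d ≈ 16.2 km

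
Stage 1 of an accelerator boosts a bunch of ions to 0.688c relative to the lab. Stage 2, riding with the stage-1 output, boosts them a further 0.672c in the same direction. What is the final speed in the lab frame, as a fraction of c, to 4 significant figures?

u ≈ 0.9300c

Compose boost 2: (0.672 + 0.688)/(1 + 0.672×0.688) = 1.360/1.46234 = 0.9300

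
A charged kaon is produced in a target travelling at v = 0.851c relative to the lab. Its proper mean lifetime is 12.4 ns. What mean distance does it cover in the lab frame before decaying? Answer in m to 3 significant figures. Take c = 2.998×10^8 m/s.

γ = 1/√(1 − 0.851²) = 1.9042
Dilated lifetime: Δt = γτ₀ = 1.9042 × 12.4 ns = 23.612 ns
d = vΔt = 0.851c × 23.612 ns = 2.5513×10^8 m/s × 2.3612×10^-8 s = 6.02 m

d ≈ 6.02 m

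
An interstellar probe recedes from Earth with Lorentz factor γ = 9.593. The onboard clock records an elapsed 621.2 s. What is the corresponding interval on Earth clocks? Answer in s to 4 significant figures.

Δt ≈ 5959 s

γ = 9.593 (given)
Time dilation: Δt = γτ₀ = 9.593 × 621.2 s = 5959 s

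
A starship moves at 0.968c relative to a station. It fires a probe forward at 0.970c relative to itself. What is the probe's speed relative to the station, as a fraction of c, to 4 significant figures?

u ≈ 0.9995c

Relativistic velocity addition: u = (u' + v)/(1 + u'v/c²)
= (0.970 + 0.968)/(1 + 0.970×0.968) = 1.938/1.93896 = 0.9995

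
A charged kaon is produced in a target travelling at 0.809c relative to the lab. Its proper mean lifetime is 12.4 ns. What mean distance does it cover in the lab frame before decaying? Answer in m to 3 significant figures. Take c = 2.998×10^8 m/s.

d ≈ 5.12 m

γ = 1/√(1 − 0.809²) = 1.7012
Dilated lifetime: Δt = γτ₀ = 1.7012 × 12.4 ns = 21.095 ns
d = vΔt = 0.809c × 21.095 ns = 2.4254×10^8 m/s × 2.1095×10^-8 s = 5.12 m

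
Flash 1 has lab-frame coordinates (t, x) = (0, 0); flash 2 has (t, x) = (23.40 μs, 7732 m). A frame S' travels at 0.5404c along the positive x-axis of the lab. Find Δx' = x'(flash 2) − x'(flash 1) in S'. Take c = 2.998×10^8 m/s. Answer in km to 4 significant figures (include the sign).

Δx' ≈ 4.684 km

γ = 1/√(1 − 0.5404²) = 1.18848
Δx' = γ(Δx − vΔt) = 1.18848 × (7732 m − 0.5404×(2.998×10^8 m/s)×23.40×10^-6 s)
= 1.18848 × (3940.92 m) = 4.684 km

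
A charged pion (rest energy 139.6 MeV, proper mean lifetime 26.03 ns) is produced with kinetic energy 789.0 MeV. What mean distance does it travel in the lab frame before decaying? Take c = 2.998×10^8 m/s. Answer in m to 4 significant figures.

d ≈ 51.32 m

γ = 1 + K/(m₀c²) = 1 + 789.0/139.6 = 6.65186
β = √(1 − 1/γ²) = 0.988635
Dilated lifetime: γτ₀ = 6.65186 × 26.03 ns = 173.148 ns
d = βc·γτ₀ = 0.988635 × (2.998×10^8 m/s) × 1.73148×10^-7 s = 51.32 m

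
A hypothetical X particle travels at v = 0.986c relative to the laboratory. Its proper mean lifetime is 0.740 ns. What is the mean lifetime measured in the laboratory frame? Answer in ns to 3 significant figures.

Δt ≈ 4.44 ns

γ = 1/√(1 − 0.986²) = 5.9972
Time dilation: Δt = γτ₀ = 5.9972 × 0.740 ns = 4.44 ns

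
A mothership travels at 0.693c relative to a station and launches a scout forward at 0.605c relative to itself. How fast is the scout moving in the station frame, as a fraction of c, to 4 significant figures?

u ≈ 0.9146c

Compose boost 2: (0.605 + 0.693)/(1 + 0.605×0.693) = 1.298/1.41926 = 0.9146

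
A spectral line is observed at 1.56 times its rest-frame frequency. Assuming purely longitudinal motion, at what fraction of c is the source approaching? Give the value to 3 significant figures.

β ≈ 0.418

f_obs/f_src = √((1+β)/(1−β)) = 1.56  ⇒  (1+β)/(1−β) = 2.4336
β = |1 − D²|/(1 + D²) = |1 − 2.4336|/(1 + 2.4336) = 0.418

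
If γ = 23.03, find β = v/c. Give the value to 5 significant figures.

β = √(1 − 1/γ²) = √(1 − 1/23.03²) = √(0.9981146) = 0.99906

β ≈ 0.99906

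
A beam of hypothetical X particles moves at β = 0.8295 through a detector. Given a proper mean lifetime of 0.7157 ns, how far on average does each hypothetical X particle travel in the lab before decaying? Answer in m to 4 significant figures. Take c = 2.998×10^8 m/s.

d ≈ 0.3187 m

γ = 1/√(1 − 0.8295²) = 1.79049
Dilated lifetime: Δt = γτ₀ = 1.79049 × 0.7157 ns = 1.28145 ns
d = vΔt = 0.8295c × 1.28145 ns = 2.48684×10^8 m/s × 1.28145×10^-9 s = 0.3187 m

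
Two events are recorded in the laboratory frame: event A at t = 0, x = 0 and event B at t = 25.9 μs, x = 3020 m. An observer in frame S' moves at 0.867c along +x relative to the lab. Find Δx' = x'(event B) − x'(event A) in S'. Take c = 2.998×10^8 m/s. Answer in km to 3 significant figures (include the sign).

Δx' ≈ -7.45 km

γ = 1/√(1 − 0.867²) = 2.0068
Δx' = γ(Δx − vΔt) = 2.0068 × (3020 m − 0.867×(2.998×10^8 m/s)×25.9×10^-6 s)
= 2.0068 × (-3712.1 m) = -7.45 km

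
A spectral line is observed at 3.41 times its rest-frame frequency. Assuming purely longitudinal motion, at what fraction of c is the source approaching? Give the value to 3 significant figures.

f_obs/f_src = √((1+β)/(1−β)) = 3.41  ⇒  (1+β)/(1−β) = 11.628
β = |1 − D²|/(1 + D²) = |1 − 11.628|/(1 + 11.628) = 0.842

β ≈ 0.842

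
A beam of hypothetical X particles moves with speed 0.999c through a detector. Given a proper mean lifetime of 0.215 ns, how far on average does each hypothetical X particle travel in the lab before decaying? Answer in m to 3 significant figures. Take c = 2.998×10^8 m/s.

d ≈ 1.44 m

γ = 1/√(1 − 0.999²) = 22.366
Dilated lifetime: Δt = γτ₀ = 22.366 × 0.215 ns = 4.8087 ns
d = vΔt = 0.999c × 4.8087 ns = 2.9950×10^8 m/s × 4.8087×10^-9 s = 1.44 m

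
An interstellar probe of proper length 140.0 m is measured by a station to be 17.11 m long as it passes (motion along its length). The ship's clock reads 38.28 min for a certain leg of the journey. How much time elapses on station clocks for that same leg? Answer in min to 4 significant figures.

Length contraction ⇒ γ = L₀/L = 140.0/17.11 = 8.18235
Time dilation: Δt = γτ₀ = 8.18235 × 38.28 min = 313.2 min

Δt ≈ 313.2 min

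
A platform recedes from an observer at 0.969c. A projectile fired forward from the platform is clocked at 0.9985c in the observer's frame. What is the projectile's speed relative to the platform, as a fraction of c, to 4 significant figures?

u' ≈ 0.9090c

Inverse velocity addition: u' = (u − v)/(1 − uv/c²)
= (0.9985 − 0.969)/(1 − 0.9985×0.969) = 0.02950/0.0324535 = 0.9090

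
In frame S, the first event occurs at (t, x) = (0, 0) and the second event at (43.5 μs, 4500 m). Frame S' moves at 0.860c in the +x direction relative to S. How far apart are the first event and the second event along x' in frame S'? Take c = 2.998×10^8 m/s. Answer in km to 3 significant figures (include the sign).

Δx' ≈ -13.2 km

γ = 1/√(1 − 0.860²) = 1.9597
Δx' = γ(Δx − vΔt) = 1.9597 × (4500 m − 0.860×(2.998×10^8 m/s)×43.5×10^-6 s)
= 1.9597 × (-6715.5 m) = -13.2 km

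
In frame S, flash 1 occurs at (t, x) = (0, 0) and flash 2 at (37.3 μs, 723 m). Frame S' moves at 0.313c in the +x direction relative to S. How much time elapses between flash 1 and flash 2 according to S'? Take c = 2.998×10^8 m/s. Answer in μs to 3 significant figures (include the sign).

γ = 1/√(1 − 0.313²) = 1.0529
Δt' = γ(Δt − vΔx/c²) = 1.0529 × (37.3 μs − 0.313×723 m / (2.998×10^8 m/s))
= 1.0529 × (36.545 μs) = 38.5 μs

Δt' ≈ 38.5 μs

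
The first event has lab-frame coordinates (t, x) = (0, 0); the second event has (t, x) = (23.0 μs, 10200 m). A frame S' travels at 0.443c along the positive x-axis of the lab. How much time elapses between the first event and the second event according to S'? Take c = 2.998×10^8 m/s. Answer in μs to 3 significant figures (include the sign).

Δt' ≈ 8.84 μs

γ = 1/√(1 − 0.443²) = 1.1154
Δt' = γ(Δt − vΔx/c²) = 1.1154 × (23.0 μs − 0.443×10200 m / (2.998×10^8 m/s))
= 1.1154 × (7.9280 μs) = 8.84 μs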